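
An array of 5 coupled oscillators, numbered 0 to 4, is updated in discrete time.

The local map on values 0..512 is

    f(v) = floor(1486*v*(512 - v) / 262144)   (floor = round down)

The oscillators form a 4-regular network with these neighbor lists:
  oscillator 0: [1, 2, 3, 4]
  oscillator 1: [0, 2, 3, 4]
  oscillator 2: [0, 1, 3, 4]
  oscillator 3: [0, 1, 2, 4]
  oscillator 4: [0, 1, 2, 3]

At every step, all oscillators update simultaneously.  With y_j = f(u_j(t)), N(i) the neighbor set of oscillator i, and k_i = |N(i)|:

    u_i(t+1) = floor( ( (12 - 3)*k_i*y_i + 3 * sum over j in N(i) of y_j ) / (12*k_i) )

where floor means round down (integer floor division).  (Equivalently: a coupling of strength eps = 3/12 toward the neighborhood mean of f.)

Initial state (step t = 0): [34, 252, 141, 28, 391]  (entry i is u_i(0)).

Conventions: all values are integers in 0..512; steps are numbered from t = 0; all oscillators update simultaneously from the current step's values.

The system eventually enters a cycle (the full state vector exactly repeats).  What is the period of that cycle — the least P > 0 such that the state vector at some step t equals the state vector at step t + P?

Simulating step by step:
t=0: [34, 252, 141, 28, 391]
t=1: [132, 324, 272, 121, 253]
t=2: [297, 339, 356, 286, 357]
t=3: [353, 333, 321, 357, 320]
t=4: [322, 335, 342, 319, 343]
t=5: [343, 336, 331, 345, 331]
t=6: [329, 334, 337, 328, 337]
t=7: [339, 337, 335, 340, 335]
t=8: [332, 333, 335, 331, 335]
t=9: [337, 337, 336, 338, 336]
t=10: [334, 334, 334, 333, 334]
t=11: [337, 337, 337, 337, 337]
t=12: [334, 334, 334, 334, 334]
t=13: [337, 337, 337, 337, 337]

Answer: 2
Key observation: The state at step 11, [337, 337, 337, 337, 337], reappears at step 13 — and no state repeats earlier — so the cycle the system enters has period 2.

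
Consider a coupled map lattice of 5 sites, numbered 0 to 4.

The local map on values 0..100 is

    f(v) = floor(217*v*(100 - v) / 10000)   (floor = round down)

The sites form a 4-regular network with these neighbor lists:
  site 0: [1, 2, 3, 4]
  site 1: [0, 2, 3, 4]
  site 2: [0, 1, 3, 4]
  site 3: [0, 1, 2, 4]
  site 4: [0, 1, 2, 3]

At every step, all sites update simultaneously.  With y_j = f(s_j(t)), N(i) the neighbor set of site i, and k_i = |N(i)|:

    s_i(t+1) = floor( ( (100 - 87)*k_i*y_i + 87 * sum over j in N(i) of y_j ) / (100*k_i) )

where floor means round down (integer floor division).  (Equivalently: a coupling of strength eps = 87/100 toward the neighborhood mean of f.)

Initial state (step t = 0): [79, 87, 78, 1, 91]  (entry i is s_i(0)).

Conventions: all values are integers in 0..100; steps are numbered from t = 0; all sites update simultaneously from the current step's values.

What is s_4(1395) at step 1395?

Simulating step by step:
t=0: [79, 87, 78, 1, 91]
t=1: [22, 23, 21, 25, 23]
t=2: [37, 37, 37, 37, 37]
t=3: [50, 50, 50, 50, 50]
t=4: [54, 54, 54, 54, 54]
t=5: [53, 53, 53, 53, 53]
t=6: [54, 54, 54, 54, 54]

Answer: s_4(1395) = 53
Key observation: The state at step 4, [54, 54, 54, 54, 54], reappears at step 6: the system is in a cycle of period 2 from step 4 on.  Therefore the state at step 1395 equals the state at step 4 + ((1395 - 4) mod 2) = 5, which is [53, 53, 53, 53, 53].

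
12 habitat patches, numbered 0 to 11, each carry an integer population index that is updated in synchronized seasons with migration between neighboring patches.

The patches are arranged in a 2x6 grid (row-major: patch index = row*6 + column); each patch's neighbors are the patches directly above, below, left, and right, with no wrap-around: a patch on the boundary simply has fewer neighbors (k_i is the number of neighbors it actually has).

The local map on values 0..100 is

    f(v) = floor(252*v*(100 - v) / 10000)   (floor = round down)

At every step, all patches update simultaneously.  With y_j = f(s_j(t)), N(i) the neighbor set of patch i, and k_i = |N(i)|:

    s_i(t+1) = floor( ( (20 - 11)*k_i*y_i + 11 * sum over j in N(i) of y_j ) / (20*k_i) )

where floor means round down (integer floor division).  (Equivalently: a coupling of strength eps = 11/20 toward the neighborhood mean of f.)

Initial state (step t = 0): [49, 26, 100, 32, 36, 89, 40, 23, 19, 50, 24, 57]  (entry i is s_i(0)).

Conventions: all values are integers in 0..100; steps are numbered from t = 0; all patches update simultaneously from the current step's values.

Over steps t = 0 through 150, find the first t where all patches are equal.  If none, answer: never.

Answer: 5
Key observation: Synchronization is absorbing here: once all patches are equal they stay equal, and step 5 is the first all-equal step.

Derivation:
t=0: [49, 26, 100, 32, 36, 89, 40, 23, 19, 50, 24, 57]  (not all equal)
t=1: [57, 41, 25, 46, 48, 43, 56, 46, 36, 53, 53, 46]  (not all equal)
t=2: [61, 58, 54, 59, 61, 61, 61, 60, 57, 61, 62, 61]  (not all equal)
t=3: [59, 60, 61, 60, 59, 59, 59, 60, 60, 59, 59, 59]  (not all equal)
t=4: [60, 59, 59, 59, 60, 60, 60, 60, 59, 60, 60, 60]  (not all equal)
t=5: [60, 60, 60, 60, 60, 60, 60, 60, 60, 60, 60, 60]  (all equal)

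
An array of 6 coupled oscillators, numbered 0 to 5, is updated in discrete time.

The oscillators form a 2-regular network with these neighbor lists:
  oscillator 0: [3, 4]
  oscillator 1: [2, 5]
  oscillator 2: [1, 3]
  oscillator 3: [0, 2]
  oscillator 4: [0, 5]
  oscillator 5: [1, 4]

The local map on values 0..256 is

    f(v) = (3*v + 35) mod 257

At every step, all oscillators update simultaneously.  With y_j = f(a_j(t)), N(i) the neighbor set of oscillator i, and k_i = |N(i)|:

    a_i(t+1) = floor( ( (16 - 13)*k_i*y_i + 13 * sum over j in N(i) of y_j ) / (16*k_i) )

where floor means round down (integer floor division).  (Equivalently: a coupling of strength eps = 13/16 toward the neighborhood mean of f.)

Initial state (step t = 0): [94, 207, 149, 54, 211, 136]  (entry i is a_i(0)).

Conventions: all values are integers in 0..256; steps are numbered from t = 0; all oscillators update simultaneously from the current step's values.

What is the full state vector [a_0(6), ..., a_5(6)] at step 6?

Simulating step by step:
t=0: [94, 207, 149, 54, 211, 136]
t=1: [153, 193, 179, 152, 128, 155]
t=2: [205, 141, 146, 163, 225, 152]
t=3: [109, 220, 126, 144, 187, 205]
t=4: [138, 152, 188, 145, 113, 132]
t=5: [170, 149, 197, 152, 170, 175]
t=6: [113, 106, 207, 101, 37, 112]

Answer: [113, 106, 207, 101, 37, 112]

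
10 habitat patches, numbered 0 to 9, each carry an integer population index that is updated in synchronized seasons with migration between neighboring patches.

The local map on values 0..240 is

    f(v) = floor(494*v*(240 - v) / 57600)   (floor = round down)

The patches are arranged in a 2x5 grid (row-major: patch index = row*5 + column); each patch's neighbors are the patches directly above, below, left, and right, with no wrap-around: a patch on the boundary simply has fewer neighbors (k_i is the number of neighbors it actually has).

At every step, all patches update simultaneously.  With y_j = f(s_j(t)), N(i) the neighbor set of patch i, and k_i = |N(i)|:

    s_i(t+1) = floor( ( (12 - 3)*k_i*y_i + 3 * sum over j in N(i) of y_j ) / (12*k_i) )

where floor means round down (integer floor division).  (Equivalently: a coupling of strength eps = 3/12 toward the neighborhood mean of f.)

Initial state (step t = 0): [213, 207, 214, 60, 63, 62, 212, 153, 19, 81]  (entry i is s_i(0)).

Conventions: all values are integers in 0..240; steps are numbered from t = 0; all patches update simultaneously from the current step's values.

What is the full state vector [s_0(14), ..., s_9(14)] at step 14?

Simulating step by step:
t=0: [213, 207, 214, 60, 63, 62, 212, 153, 19, 81]
t=1: [55, 55, 57, 83, 96, 82, 59, 96, 53, 98]
t=2: [90, 87, 93, 107, 117, 105, 94, 110, 92, 114]
t=3: [115, 114, 117, 121, 122, 119, 117, 120, 117, 122]
t=4: [123, 123, 123, 123, 123, 123, 123, 123, 123, 123]
t=5: [123, 123, 123, 123, 123, 123, 123, 123, 123, 123]
t=6: [123, 123, 123, 123, 123, 123, 123, 123, 123, 123]
t=7: [123, 123, 123, 123, 123, 123, 123, 123, 123, 123]
t=8: [123, 123, 123, 123, 123, 123, 123, 123, 123, 123]
t=9: [123, 123, 123, 123, 123, 123, 123, 123, 123, 123]
t=10: [123, 123, 123, 123, 123, 123, 123, 123, 123, 123]
t=11: [123, 123, 123, 123, 123, 123, 123, 123, 123, 123]
t=12: [123, 123, 123, 123, 123, 123, 123, 123, 123, 123]
t=13: [123, 123, 123, 123, 123, 123, 123, 123, 123, 123]
t=14: [123, 123, 123, 123, 123, 123, 123, 123, 123, 123]

Answer: [123, 123, 123, 123, 123, 123, 123, 123, 123, 123]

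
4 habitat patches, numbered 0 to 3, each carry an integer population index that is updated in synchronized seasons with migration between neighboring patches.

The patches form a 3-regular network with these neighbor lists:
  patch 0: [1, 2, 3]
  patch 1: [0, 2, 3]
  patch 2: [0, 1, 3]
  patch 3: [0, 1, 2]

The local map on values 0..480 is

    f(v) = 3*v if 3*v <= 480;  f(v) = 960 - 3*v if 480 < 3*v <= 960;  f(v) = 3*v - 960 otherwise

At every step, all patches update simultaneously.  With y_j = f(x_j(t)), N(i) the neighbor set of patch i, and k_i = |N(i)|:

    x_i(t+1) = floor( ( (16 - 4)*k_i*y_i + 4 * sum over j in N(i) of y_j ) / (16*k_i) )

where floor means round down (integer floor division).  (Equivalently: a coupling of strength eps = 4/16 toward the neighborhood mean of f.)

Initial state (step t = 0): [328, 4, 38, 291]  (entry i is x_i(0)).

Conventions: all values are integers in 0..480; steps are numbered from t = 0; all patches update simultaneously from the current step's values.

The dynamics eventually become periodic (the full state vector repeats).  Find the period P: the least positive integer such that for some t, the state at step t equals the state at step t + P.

Simulating step by step:
t=0: [328, 4, 38, 291]
t=1: [35, 27, 95, 77]
t=2: [128, 112, 248, 212]
t=3: [361, 329, 249, 321]
t=4: [112, 48, 172, 32]
t=5: [309, 181, 381, 149]
t=6: [112, 368, 212, 388]
t=7: [308, 180, 300, 220]
t=8: [92, 348, 108, 268]
t=9: [254, 126, 286, 174]
t=10: [225, 345, 161, 385]
t=11: [276, 136, 404, 216]
t=12: [180, 364, 260, 300]
t=13: [346, 154, 186, 106]
t=14: [157, 413, 373, 317]
t=15: [390, 262, 182, 82]
t=16: [227, 203, 363, 251]
t=17: [266, 314, 166, 218]
t=18: [187, 91, 387, 283]
t=19: [348, 264, 216, 156]
t=20: [142, 198, 294, 398]
t=21: [376, 336, 144, 248]
t=22: [184, 104, 360, 216]
t=23: [368, 304, 176, 304]
t=24: [152, 88, 344, 88]
t=25: [392, 264, 136, 264]
t=26: [224, 192, 352, 192]
t=27: [288, 352, 160, 352]
t=28: [128, 128, 384, 128]
t=29: [368, 368, 240, 368]
t=30: [152, 152, 216, 152]
t=31: [444, 444, 348, 444]
t=32: [348, 348, 156, 348]
t=33: [116, 116, 372, 116]
t=34: [332, 332, 204, 332]
t=35: [62, 62, 270, 62]
t=36: [183, 183, 159, 183]
t=37: [416, 416, 460, 416]
t=38: [299, 299, 387, 299]
t=39: [74, 74, 166, 74]
t=40: [242, 242, 402, 242]
t=41: [235, 235, 243, 235]
t=42: [253, 253, 237, 253]
t=43: [205, 205, 237, 205]
t=44: [337, 337, 273, 337]
t=45: [58, 58, 118, 58]
t=46: [189, 189, 309, 189]
t=47: [363, 363, 123, 363]
t=48: [149, 149, 309, 149]
t=49: [412, 412, 136, 412]
t=50: [287, 287, 375, 287]
t=51: [104, 104, 148, 104]
t=52: [323, 323, 411, 323]
t=53: [31, 31, 207, 31]
t=54: [113, 113, 277, 113]
t=55: [321, 321, 181, 321]
t=56: [37, 37, 313, 37]
t=57: [103, 103, 43, 103]
t=58: [294, 294, 174, 294]
t=59: [108, 108, 348, 108]
t=60: [304, 304, 144, 304]
t=61: [80, 80, 336, 80]
t=62: [224, 224, 96, 224]
t=63: [288, 288, 288, 288]
t=64: [96, 96, 96, 96]
t=65: [288, 288, 288, 288]

Answer: 2
Key observation: The state at step 63, [288, 288, 288, 288], reappears at step 65 — and no state repeats earlier — so the cycle the system enters has period 2.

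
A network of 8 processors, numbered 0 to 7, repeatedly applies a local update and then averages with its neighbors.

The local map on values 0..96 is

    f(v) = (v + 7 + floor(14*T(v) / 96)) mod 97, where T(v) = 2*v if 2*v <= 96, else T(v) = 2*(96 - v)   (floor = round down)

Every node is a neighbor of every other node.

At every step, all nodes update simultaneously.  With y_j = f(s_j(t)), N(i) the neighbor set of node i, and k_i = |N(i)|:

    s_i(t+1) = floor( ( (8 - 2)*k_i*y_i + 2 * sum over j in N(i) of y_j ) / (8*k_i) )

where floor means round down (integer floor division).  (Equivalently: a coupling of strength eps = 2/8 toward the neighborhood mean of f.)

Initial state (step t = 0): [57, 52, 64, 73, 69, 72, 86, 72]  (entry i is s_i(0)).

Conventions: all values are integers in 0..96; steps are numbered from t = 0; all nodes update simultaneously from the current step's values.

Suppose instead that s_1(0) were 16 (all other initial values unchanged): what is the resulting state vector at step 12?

Answer: [75, 75, 80, 47, 80, 47, 49, 47]
Key observation: This trace re-runs the system from the modified initial state.

Derivation:
t=0: [57, 16, 64, 73, 69, 72, 86, 72]
t=1: [75, 41, 79, 83, 81, 83, 89, 83]
t=2: [84, 63, 86, 88, 87, 88, 22, 88]
t=3: [81, 70, 82, 14, 82, 14, 39, 14]
t=4: [83, 77, 84, 35, 84, 35, 58, 35]
t=5: [87, 85, 88, 58, 88, 58, 75, 58]
t=6: [86, 85, 18, 72, 18, 72, 80, 72]
t=7: [89, 89, 42, 82, 42, 82, 86, 82]
t=8: [18, 18, 61, 84, 61, 84, 85, 84]
t=9: [42, 42, 76, 88, 76, 88, 89, 88]
t=10: [54, 54, 73, 10, 73, 10, 11, 10]
t=11: [66, 66, 75, 27, 75, 27, 29, 27]
t=12: [75, 75, 80, 47, 80, 47, 49, 47]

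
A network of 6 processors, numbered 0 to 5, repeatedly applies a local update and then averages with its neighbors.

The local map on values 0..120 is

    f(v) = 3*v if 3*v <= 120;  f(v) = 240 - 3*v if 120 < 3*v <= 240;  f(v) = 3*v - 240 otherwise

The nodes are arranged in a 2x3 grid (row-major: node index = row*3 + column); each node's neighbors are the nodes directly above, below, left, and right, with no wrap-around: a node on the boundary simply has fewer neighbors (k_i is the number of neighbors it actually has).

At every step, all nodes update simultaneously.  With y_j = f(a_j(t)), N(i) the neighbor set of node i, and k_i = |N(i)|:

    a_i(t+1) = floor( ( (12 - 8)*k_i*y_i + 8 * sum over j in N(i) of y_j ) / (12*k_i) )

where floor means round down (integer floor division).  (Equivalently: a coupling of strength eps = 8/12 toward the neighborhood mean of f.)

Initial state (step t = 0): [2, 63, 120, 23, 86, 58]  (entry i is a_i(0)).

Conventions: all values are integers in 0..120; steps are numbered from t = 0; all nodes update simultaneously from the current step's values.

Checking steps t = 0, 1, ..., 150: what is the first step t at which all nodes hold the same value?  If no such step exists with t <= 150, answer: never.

Answer: 22
Key observation: Synchronization is absorbing here: once all nodes are equal they stay equal, and step 22 is the first all-equal step.

Derivation:
t=0: [2, 63, 120, 23, 86, 58]  (not all equal)
t=1: [42, 49, 79, 31, 47, 68]  (not all equal)
t=2: [100, 79, 44, 102, 82, 46]  (not all equal)
t=3: [43, 39, 71, 44, 40, 72]  (not all equal)
t=4: [112, 96, 56, 113, 95, 57]  (not all equal)
t=5: [81, 63, 63, 80, 63, 62]  (not all equal)
t=6: [18, 40, 52, 18, 40, 52]  (not all equal)
t=7: [76, 97, 96, 76, 97, 96]  (not all equal)
t=8: [25, 41, 49, 25, 41, 49]  (not all equal)
t=9: [89, 102, 101, 89, 102, 101]  (not all equal)
t=10: [40, 56, 64, 40, 56, 64]  (not all equal)
t=11: [104, 77, 56, 104, 77, 56]  (not all equal)
t=12: [51, 37, 51, 51, 37, 51]  (not all equal)
t=13: [95, 100, 95, 95, 100, 95]  (not all equal)
t=14: [50, 53, 50, 50, 53, 50]  (not all equal)
t=15: [87, 85, 87, 87, 85, 87]  (not all equal)
t=16: [19, 17, 19, 19, 17, 19]  (not all equal)
t=17: [55, 53, 55, 55, 53, 55]  (not all equal)
t=18: [77, 78, 77, 77, 78, 77]  (not all equal)
t=19: [8, 7, 8, 8, 7, 8]  (not all equal)
t=20: [23, 22, 23, 23, 22, 23]  (not all equal)
t=21: [68, 67, 68, 68, 67, 68]  (not all equal)
t=22: [37, 37, 37, 37, 37, 37]  (all equal)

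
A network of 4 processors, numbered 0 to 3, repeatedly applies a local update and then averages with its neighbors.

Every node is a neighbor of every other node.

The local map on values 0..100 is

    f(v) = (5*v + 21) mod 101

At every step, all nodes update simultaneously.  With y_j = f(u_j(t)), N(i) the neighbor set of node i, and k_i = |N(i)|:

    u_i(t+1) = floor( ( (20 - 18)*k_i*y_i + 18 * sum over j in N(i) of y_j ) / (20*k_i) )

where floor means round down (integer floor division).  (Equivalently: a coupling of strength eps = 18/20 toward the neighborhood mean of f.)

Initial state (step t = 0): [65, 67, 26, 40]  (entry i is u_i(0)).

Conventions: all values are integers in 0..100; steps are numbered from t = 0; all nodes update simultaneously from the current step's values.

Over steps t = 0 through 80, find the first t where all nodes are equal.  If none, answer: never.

Simulating step by step:
t=0: [65, 67, 26, 40]  (not all equal)
t=1: [40, 38, 39, 45]  (not all equal)
t=2: [22, 24, 23, 17]  (not all equal)
t=3: [27, 25, 26, 32]  (not all equal)
t=4: [58, 60, 59, 53]  (not all equal)
t=5: [35, 33, 34, 20]  (not all equal)
t=6: [68, 70, 69, 83]  (not all equal)
t=7: [54, 52, 53, 59]  (not all equal)
t=8: [61, 63, 62, 76]  (not all equal)
t=9: [50, 48, 49, 35]  (not all equal)
t=10: [72, 74, 73, 67]  (not all equal)
t=11: [75, 73, 74, 80]  (not all equal)
t=12: [65, 67, 66, 80]  (not all equal)
t=13: [39, 37, 38, 44]  (not all equal)
t=14: [17, 19, 18, 12]  (not all equal)
t=15: [32, 30, 31, 17]  (not all equal)
t=16: [53, 55, 54, 68]  (not all equal)
t=17: [80, 78, 79, 85]  (not all equal)
t=18: [20, 22, 21, 15]  (not all equal)
t=19: [47, 45, 46, 32]  (not all equal)
t=20: [57, 59, 58, 52]  (not all equal)
t=21: [30, 28, 29, 15]  (not all equal)
t=22: [73, 75, 74, 68]  (not all equal)
t=23: [80, 78, 79, 85]  (not all equal)

Answer: never
Key observation: The state at step 17 reappears at step 23 — the system is in a cycle of period 6 from step 17 on.  No step 0..23 is synchronized, and the cycle repeats forever, so no step up to 80 (or ever) has all nodes equal.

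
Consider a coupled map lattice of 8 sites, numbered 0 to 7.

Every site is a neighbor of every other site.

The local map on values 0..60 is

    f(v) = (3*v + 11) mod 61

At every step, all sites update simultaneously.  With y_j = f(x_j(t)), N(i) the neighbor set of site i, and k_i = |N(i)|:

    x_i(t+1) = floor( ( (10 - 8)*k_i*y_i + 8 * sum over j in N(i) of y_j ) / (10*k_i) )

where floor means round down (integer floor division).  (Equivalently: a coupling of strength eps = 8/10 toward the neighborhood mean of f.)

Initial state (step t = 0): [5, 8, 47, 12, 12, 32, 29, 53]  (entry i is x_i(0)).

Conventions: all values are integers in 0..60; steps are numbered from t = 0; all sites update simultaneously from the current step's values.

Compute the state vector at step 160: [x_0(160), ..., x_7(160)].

Answer: [50, 50, 50, 50, 50, 50, 50, 50]
Key observation: The state at step 2, [6, 6, 6, 6, 6, 6, 6, 6], reappears at step 12: the system is in a cycle of period 10 from step 2 on.  Therefore the state at step 160 equals the state at step 2 + ((160 - 2) mod 10) = 10, which is [50, 50, 50, 50, 50, 50, 50, 50].

Derivation:
t=0: [5, 8, 47, 12, 12, 32, 29, 53]
t=1: [38, 39, 38, 40, 40, 40, 39, 40]
t=2: [6, 6, 6, 6, 6, 6, 6, 6]
t=3: [29, 29, 29, 29, 29, 29, 29, 29]
t=4: [37, 37, 37, 37, 37, 37, 37, 37]
t=5: [0, 0, 0, 0, 0, 0, 0, 0]
t=6: [11, 11, 11, 11, 11, 11, 11, 11]
t=7: [44, 44, 44, 44, 44, 44, 44, 44]
t=8: [21, 21, 21, 21, 21, 21, 21, 21]
t=9: [13, 13, 13, 13, 13, 13, 13, 13]
t=10: [50, 50, 50, 50, 50, 50, 50, 50]
t=11: [39, 39, 39, 39, 39, 39, 39, 39]
t=12: [6, 6, 6, 6, 6, 6, 6, 6]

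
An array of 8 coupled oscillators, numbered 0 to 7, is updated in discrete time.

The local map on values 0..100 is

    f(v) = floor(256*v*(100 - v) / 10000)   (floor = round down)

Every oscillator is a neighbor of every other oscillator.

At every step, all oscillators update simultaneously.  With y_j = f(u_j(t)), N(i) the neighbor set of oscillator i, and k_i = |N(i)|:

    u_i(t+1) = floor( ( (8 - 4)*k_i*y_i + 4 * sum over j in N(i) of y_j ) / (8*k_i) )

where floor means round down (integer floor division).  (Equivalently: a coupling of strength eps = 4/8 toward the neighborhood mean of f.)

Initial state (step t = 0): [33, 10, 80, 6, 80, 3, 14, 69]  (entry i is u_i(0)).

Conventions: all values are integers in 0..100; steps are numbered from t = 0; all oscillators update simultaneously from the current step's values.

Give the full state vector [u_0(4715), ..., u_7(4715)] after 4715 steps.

Simulating step by step:
t=0: [33, 10, 80, 6, 80, 3, 14, 69]
t=1: [42, 28, 36, 24, 36, 21, 31, 42]
t=2: [57, 52, 55, 50, 55, 48, 54, 57]
t=3: [62, 62, 62, 63, 62, 62, 62, 62]
t=4: [59, 59, 59, 59, 59, 59, 59, 59]
t=5: [61, 61, 61, 61, 61, 61, 61, 61]
t=6: [60, 60, 60, 60, 60, 60, 60, 60]
t=7: [61, 61, 61, 61, 61, 61, 61, 61]

Answer: [61, 61, 61, 61, 61, 61, 61, 61]
Key observation: The state at step 5, [61, 61, 61, 61, 61, 61, 61, 61], reappears at step 7: the system is in a cycle of period 2 from step 5 on.  Therefore the state at step 4715 equals the state at step 5 + ((4715 - 5) mod 2) = 5, which is [61, 61, 61, 61, 61, 61, 61, 61].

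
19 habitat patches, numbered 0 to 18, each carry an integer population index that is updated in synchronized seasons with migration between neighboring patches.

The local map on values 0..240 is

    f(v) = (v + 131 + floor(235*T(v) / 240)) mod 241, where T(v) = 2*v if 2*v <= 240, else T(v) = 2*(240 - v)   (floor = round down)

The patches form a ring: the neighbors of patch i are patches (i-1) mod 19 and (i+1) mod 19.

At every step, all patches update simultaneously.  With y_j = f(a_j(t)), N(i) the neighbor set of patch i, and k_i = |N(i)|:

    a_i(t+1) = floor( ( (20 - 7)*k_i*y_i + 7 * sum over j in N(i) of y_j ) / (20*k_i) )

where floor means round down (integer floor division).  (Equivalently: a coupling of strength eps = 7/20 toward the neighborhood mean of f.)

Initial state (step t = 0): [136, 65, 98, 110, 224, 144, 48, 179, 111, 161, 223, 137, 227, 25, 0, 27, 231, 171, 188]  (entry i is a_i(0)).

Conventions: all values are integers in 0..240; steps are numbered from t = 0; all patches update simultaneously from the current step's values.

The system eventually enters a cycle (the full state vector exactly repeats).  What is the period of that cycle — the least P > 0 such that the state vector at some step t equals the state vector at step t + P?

Simulating step by step:
t=0: [136, 65, 98, 110, 224, 144, 48, 179, 111, 161, 223, 137, 227, 25, 0, 27, 231, 171, 188]
t=1: [194, 124, 168, 196, 170, 175, 92, 165, 210, 196, 170, 198, 167, 180, 157, 183, 160, 182, 190]
t=2: [144, 65, 159, 181, 191, 187, 174, 186, 167, 173, 187, 179, 191, 192, 200, 192, 198, 187, 177]
t=3: [191, 128, 181, 187, 178, 181, 188, 186, 194, 192, 183, 184, 178, 174, 170, 173, 172, 180, 193]
t=4: [186, 217, 193, 182, 186, 185, 180, 179, 175, 177, 182, 184, 188, 193, 195, 194, 193, 186, 177]
t=5: [177, 161, 172, 182, 181, 182, 186, 188, 190, 189, 185, 182, 179, 175, 173, 174, 175, 181, 186]
t=6: [191, 200, 195, 186, 185, 184, 181, 179, 177, 178, 181, 185, 188, 191, 193, 193, 191, 186, 183]
t=7: [176, 170, 173, 179, 182, 183, 185, 188, 189, 188, 185, 182, 179, 176, 175, 175, 176, 180, 182]
t=8: [191, 195, 193, 188, 185, 183, 181, 179, 178, 179, 182, 185, 188, 190, 191, 191, 190, 187, 186]
t=9: [176, 173, 175, 178, 181, 184, 186, 187, 188, 187, 185, 182, 179, 177, 176, 176, 177, 179, 179]
t=10: [191, 193, 191, 189, 186, 183, 181, 180, 179, 180, 182, 185, 187, 189, 190, 190, 189, 188, 188]
t=11: [176, 175, 176, 178, 181, 183, 185, 187, 187, 186, 184, 182, 180, 178, 177, 177, 178, 178, 178]
t=12: [190, 191, 190, 188, 186, 184, 182, 180, 180, 181, 183, 185, 187, 188, 189, 189, 189, 189, 189]
t=13: [177, 176, 177, 179, 181, 183, 185, 186, 186, 185, 184, 182, 180, 179, 178, 178, 178, 178, 177]
t=14: [190, 190, 189, 188, 186, 184, 182, 181, 181, 182, 183, 185, 186, 188, 188, 189, 189, 189, 189]
t=15: [177, 177, 178, 179, 181, 183, 184, 185, 185, 185, 183, 182, 180, 179, 178, 178, 178, 178, 177]
t=16: [190, 189, 189, 187, 186, 184, 183, 182, 182, 182, 183, 185, 186, 188, 188, 189, 189, 189, 189]
t=17: [177, 177, 178, 179, 181, 182, 184, 184, 185, 184, 183, 182, 180, 179, 178, 178, 178, 178, 177]
t=18: [190, 189, 189, 187, 186, 184, 183, 182, 182, 183, 184, 185, 186, 188, 188, 189, 189, 189, 189]
t=19: [177, 177, 178, 179, 181, 182, 184, 184, 184, 184, 183, 182, 180, 179, 178, 178, 178, 178, 177]
t=20: [190, 189, 189, 187, 186, 184, 183, 183, 183, 183, 184, 185, 186, 188, 188, 189, 189, 189, 189]
t=21: [177, 177, 178, 179, 181, 182, 183, 184, 184, 183, 183, 182, 180, 179, 178, 178, 178, 178, 177]
t=22: [190, 189, 189, 187, 186, 185, 184, 183, 183, 183, 184, 185, 186, 188, 188, 189, 189, 189, 189]
t=23: [177, 177, 178, 179, 181, 182, 183, 183, 184, 183, 183, 182, 180, 179, 178, 178, 178, 178, 177]
t=24: [190, 189, 189, 187, 186, 185, 184, 183, 183, 183, 184, 185, 186, 188, 188, 189, 189, 189, 189]

Answer: 2
Key observation: The state at step 22, [190, 189, 189, 187, 186, 185, 184, 183, 183, 183, 184, 185, 186, 188, 188, 189, 189, 189, 189], reappears at step 24 — and no state repeats earlier — so the cycle the system enters has period 2.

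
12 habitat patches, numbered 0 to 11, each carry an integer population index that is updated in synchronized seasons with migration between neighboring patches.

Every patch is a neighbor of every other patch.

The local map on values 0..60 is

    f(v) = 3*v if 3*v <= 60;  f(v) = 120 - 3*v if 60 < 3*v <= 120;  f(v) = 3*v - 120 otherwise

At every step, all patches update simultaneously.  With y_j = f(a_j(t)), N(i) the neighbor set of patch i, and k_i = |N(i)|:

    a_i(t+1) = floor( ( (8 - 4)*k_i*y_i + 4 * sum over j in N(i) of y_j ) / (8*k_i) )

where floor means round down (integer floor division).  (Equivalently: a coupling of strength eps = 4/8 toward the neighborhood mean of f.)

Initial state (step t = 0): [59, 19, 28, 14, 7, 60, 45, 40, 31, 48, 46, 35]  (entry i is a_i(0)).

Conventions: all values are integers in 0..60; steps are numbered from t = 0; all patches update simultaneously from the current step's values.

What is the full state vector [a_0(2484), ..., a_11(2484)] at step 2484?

Simulating step by step:
t=0: [59, 19, 28, 14, 7, 60, 45, 40, 31, 48, 46, 35]
t=1: [42, 42, 33, 36, 26, 44, 23, 16, 29, 27, 25, 23]
t=2: [19, 19, 26, 22, 35, 22, 39, 38, 31, 34, 37, 39]
t=3: [41, 41, 34, 40, 22, 40, 17, 18, 27, 23, 19, 17]
t=4: [18, 18, 25, 17, 41, 17, 40, 41, 35, 40, 43, 40]
t=5: [37, 37, 33, 36, 14, 36, 12, 14, 19, 12, 17, 12]
t=6: [20, 20, 26, 21, 35, 21, 32, 35, 42, 32, 39, 32]
t=7: [44, 44, 36, 43, 24, 43, 28, 24, 20, 28, 18, 28]
t=8: [22, 22, 22, 21, 38, 21, 33, 38, 44, 33, 41, 33]
t=9: [41, 41, 41, 42, 19, 42, 26, 19, 22, 26, 18, 26]
t=10: [18, 18, 18, 19, 42, 19, 35, 42, 41, 35, 41, 35]
t=11: [39, 39, 39, 41, 18, 41, 22, 18, 16, 22, 16, 22]
t=12: [18, 18, 18, 18, 41, 18, 41, 41, 39, 41, 39, 41]
t=13: [37, 37, 37, 37, 14, 37, 14, 14, 14, 14, 14, 14]
t=14: [19, 19, 19, 19, 34, 19, 34, 34, 34, 34, 34, 34]
t=15: [44, 44, 44, 44, 26, 44, 26, 26, 26, 26, 26, 26]
t=16: [21, 21, 21, 21, 35, 21, 35, 35, 35, 35, 35, 35]
t=17: [43, 43, 43, 43, 24, 43, 24, 24, 24, 24, 24, 24]
t=18: [21, 21, 21, 21, 39, 21, 39, 39, 39, 39, 39, 39]
t=19: [39, 39, 39, 39, 15, 39, 15, 15, 15, 15, 15, 15]
t=20: [16, 16, 16, 16, 35, 16, 35, 35, 35, 35, 35, 35]
t=21: [37, 37, 37, 37, 22, 37, 22, 22, 22, 22, 22, 22]
t=22: [23, 23, 23, 23, 43, 23, 43, 43, 43, 43, 43, 43]
t=23: [37, 37, 37, 37, 18, 37, 18, 18, 18, 18, 18, 18]
t=24: [23, 23, 23, 23, 43, 23, 43, 43, 43, 43, 43, 43]

Answer: [23, 23, 23, 23, 43, 23, 43, 43, 43, 43, 43, 43]
Key observation: The state at step 22, [23, 23, 23, 23, 43, 23, 43, 43, 43, 43, 43, 43], reappears at step 24: the system is in a cycle of period 2 from step 22 on.  Therefore the state at step 2484 equals the state at step 22 + ((2484 - 22) mod 2) = 22, which is [23, 23, 23, 23, 43, 23, 43, 43, 43, 43, 43, 43].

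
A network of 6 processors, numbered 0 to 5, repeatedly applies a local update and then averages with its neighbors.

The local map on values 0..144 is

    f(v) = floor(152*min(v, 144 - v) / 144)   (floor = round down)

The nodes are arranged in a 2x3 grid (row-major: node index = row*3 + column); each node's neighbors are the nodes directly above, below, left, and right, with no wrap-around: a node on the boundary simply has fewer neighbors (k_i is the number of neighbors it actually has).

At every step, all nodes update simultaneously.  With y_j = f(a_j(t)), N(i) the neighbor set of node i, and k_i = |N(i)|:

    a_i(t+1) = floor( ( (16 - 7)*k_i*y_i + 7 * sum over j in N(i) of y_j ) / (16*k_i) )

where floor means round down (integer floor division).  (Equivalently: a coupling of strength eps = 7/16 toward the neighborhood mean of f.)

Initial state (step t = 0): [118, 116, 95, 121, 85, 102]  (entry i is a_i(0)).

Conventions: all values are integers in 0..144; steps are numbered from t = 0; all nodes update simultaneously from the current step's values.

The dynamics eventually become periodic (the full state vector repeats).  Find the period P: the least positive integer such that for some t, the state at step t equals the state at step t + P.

Answer: 2
Key observation: The state at step 18, [73, 73, 73, 73, 73, 73], reappears at step 20 — and no state repeats earlier — so the cycle the system enters has period 2.

Derivation:
t=0: [118, 116, 95, 121, 85, 102]
t=1: [26, 36, 44, 32, 49, 49]
t=2: [30, 39, 45, 35, 46, 49]
t=3: [34, 41, 46, 37, 45, 49]
t=4: [37, 43, 47, 39, 45, 49]
t=5: [40, 45, 48, 41, 46, 49]
t=6: [43, 46, 49, 43, 47, 50]
t=7: [45, 48, 50, 45, 48, 51]
t=8: [47, 49, 51, 47, 50, 52]
t=9: [49, 51, 52, 49, 51, 53]
t=10: [51, 52, 54, 51, 53, 54]
t=11: [53, 54, 56, 53, 54, 56]
t=12: [55, 57, 58, 55, 57, 58]
t=13: [58, 59, 60, 58, 59, 60]
t=14: [61, 62, 62, 61, 62, 62]
t=15: [64, 64, 65, 64, 64, 65]
t=16: [67, 67, 67, 67, 67, 67]
t=17: [70, 70, 70, 70, 70, 70]
t=18: [73, 73, 73, 73, 73, 73]
t=19: [74, 74, 74, 74, 74, 74]
t=20: [73, 73, 73, 73, 73, 73]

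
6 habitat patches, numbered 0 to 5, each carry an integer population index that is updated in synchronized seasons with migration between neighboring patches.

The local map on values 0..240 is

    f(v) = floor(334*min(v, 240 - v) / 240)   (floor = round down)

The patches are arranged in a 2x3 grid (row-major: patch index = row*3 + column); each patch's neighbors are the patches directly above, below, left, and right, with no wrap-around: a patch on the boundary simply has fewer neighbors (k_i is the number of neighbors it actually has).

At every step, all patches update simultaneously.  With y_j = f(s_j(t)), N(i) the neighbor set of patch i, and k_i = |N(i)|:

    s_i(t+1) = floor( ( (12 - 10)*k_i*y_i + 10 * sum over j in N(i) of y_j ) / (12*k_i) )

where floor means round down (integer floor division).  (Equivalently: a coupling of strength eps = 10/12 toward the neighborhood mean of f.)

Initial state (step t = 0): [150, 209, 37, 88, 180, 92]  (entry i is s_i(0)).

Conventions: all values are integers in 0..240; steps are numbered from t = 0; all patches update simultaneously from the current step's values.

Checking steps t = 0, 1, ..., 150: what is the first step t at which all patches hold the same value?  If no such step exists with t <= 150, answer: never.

Answer: 15
Key observation: Synchronization is absorbing here: once all patches are equal they stay equal, and step 15 is the first all-equal step.

Derivation:
t=0: [150, 209, 37, 88, 180, 92]  (not all equal)
t=1: [89, 79, 79, 107, 95, 77]  (not all equal)
t=2: [127, 119, 108, 130, 123, 118]  (not all equal)
t=3: [158, 157, 162, 158, 160, 157]  (not all equal)
t=4: [114, 111, 113, 112, 114, 110]  (not all equal)
t=5: [155, 157, 154, 157, 154, 156]  (not all equal)
t=6: [115, 118, 116, 117, 115, 118]  (not all equal)
t=7: [162, 160, 163, 160, 162, 161]  (not all equal)
t=8: [110, 108, 109, 108, 109, 107]  (not all equal)
t=9: [150, 151, 149, 151, 149, 150]  (not all equal)
t=10: [123, 125, 124, 125, 124, 125]  (not all equal)
t=11: [160, 161, 160, 161, 160, 160]  (not all equal)
t=12: [109, 110, 110, 110, 109, 111]  (not all equal)
t=13: [152, 151, 153, 151, 152, 152]  (not all equal)
t=14: [122, 121, 122, 122, 122, 121]  (not all equal)
t=15: [164, 164, 164, 164, 164, 164]  (all equal)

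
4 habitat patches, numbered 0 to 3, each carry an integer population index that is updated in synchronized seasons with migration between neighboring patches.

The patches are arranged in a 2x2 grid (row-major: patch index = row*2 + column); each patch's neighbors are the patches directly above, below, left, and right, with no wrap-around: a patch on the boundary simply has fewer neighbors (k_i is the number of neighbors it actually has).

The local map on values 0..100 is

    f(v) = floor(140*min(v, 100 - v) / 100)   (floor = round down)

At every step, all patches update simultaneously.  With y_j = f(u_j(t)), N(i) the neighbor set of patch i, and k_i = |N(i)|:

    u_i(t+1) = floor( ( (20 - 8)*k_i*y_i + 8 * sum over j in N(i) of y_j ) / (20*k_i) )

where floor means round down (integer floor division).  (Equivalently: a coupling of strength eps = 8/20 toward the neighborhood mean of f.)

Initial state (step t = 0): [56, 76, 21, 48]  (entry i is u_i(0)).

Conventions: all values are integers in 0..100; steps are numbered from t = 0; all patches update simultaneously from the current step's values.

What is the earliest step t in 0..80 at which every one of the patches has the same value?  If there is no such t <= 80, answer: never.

Answer: 5
Key observation: Synchronization is absorbing here: once all patches are equal they stay equal, and step 5 is the first all-equal step.

Derivation:
t=0: [56, 76, 21, 48]  (not all equal)
t=1: [49, 45, 43, 52]  (not all equal)
t=2: [65, 64, 63, 64]  (not all equal)
t=3: [49, 49, 50, 50]  (not all equal)
t=4: [68, 68, 69, 69]  (not all equal)
t=5: [43, 43, 43, 43]  (all equal)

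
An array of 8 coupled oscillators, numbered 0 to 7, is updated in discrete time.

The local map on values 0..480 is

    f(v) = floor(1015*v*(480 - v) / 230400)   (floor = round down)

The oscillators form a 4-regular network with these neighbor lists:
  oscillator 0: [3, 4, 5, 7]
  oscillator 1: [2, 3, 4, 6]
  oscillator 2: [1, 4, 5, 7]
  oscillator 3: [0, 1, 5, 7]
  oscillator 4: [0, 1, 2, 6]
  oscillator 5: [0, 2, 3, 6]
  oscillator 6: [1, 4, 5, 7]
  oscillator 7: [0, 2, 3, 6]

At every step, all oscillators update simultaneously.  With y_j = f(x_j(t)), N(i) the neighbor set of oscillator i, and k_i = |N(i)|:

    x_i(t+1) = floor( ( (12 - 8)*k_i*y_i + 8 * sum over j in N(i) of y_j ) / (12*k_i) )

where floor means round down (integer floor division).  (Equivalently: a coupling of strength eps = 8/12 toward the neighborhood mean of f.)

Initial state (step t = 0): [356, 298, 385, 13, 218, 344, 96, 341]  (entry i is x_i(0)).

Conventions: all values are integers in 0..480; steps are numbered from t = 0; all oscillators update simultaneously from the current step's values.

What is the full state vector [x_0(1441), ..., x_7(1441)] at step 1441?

Simulating step by step:
t=0: [356, 298, 385, 13, 218, 344, 96, 341]
t=1: [179, 179, 204, 149, 209, 159, 204, 159]
t=2: [231, 239, 238, 226, 244, 233, 238, 233]
t=3: [252, 252, 253, 252, 253, 252, 253, 252]
t=4: [253, 253, 253, 253, 253, 253, 253, 253]
t=5: [253, 253, 253, 253, 253, 253, 253, 253]

Answer: [253, 253, 253, 253, 253, 253, 253, 253]
Key observation: The state at step 4, [253, 253, 253, 253, 253, 253, 253, 253], reappears at step 5: the system is in a cycle of period 1 from step 4 on.  Therefore the state at step 1441 equals the state at step 4 + ((1441 - 4) mod 1) = 4, which is [253, 253, 253, 253, 253, 253, 253, 253].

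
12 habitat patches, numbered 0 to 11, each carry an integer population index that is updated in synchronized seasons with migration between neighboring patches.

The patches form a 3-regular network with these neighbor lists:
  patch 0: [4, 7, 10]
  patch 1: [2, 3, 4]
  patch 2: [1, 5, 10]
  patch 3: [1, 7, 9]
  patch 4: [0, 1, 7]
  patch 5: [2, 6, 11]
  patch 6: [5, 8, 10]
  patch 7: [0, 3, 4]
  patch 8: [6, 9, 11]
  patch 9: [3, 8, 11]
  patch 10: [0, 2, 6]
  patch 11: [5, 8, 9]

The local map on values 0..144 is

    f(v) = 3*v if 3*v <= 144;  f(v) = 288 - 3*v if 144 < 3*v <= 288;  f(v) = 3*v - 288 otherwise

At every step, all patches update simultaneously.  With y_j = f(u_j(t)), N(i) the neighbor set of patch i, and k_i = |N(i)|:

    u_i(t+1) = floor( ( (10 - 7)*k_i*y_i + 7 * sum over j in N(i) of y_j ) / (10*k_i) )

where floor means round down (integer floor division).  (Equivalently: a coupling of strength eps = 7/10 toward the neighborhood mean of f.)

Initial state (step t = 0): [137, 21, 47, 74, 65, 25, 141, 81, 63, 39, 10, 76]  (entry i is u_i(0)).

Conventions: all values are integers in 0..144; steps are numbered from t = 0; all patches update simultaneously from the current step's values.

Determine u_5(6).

Simulating step by step:
t=0: [137, 21, 47, 74, 65, 25, 141, 81, 63, 39, 10, 76]
t=1: [76, 88, 81, 72, 81, 100, 88, 79, 102, 87, 102, 85]
t=2: [44, 45, 26, 45, 45, 27, 18, 56, 25, 36, 35, 23]
t=3: [123, 121, 98, 125, 130, 71, 77, 129, 76, 97, 93, 82]
t=4: [73, 68, 38, 67, 90, 47, 50, 92, 41, 45, 36, 44]
t=5: [52, 76, 111, 80, 43, 131, 128, 44, 131, 120, 107, 132]
t=6: [108, 69, 59, 76, 114, 89, 85, 111, 95, 82, 73, 98]

Answer: u_5(6) = 89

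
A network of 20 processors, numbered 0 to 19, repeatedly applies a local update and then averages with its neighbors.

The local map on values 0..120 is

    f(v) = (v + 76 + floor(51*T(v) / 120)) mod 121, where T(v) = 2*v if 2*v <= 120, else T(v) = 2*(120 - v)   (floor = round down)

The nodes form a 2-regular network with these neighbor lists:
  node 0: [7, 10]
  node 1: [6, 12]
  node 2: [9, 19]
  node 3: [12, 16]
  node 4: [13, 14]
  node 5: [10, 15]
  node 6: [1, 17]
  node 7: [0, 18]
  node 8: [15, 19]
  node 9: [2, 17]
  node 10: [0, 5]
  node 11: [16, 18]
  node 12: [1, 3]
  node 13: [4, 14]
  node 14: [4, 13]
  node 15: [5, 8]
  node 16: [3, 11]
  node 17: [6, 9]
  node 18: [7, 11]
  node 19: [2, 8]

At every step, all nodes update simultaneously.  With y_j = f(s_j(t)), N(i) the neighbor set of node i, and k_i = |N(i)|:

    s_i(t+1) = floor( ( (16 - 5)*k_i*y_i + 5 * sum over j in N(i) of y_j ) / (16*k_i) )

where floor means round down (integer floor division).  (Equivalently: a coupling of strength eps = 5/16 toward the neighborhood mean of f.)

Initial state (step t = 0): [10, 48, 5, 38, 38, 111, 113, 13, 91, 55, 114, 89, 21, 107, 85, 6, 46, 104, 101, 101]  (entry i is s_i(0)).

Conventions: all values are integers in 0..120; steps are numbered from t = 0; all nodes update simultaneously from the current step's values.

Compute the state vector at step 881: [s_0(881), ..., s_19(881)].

Simulating step by step:
t=0: [10, 48, 5, 38, 38, 111, 113, 13, 91, 55, 114, 89, 21, 107, 85, 6, 46, 104, 101, 101]
t=1: [91, 58, 78, 41, 39, 75, 68, 94, 72, 63, 76, 65, 89, 64, 62, 82, 42, 69, 76, 73]
t=2: [69, 64, 67, 36, 39, 68, 66, 70, 67, 66, 68, 61, 62, 59, 59, 68, 37, 66, 68, 67]
t=3: [67, 66, 66, 28, 38, 67, 66, 67, 67, 66, 67, 59, 58, 58, 58, 67, 29, 66, 66, 67]
t=4: [67, 65, 66, 15, 36, 67, 66, 66, 67, 66, 67, 55, 53, 56, 56, 67, 16, 66, 65, 66]
t=5: [66, 63, 66, 95, 32, 67, 66, 66, 66, 66, 67, 65, 62, 52, 52, 67, 97, 66, 64, 66]
t=6: [66, 66, 66, 70, 25, 67, 66, 66, 66, 66, 66, 66, 66, 45, 45, 66, 70, 66, 66, 66]
t=7: [66, 66, 66, 66, 12, 66, 66, 66, 66, 66, 66, 66, 66, 32, 32, 66, 66, 66, 66, 66]
t=8: [66, 66, 66, 66, 71, 66, 66, 66, 66, 66, 66, 66, 66, 27, 27, 66, 66, 66, 66, 66]
t=9: [66, 66, 66, 66, 47, 66, 66, 66, 66, 66, 66, 66, 66, 13, 13, 66, 66, 66, 66, 66]
t=10: [66, 66, 66, 66, 59, 66, 66, 66, 66, 66, 66, 66, 66, 90, 90, 66, 66, 66, 66, 66]
t=11: [66, 66, 66, 66, 65, 66, 66, 66, 66, 66, 66, 66, 66, 69, 69, 66, 66, 66, 66, 66]
t=12: [66, 66, 66, 66, 66, 66, 66, 66, 66, 66, 66, 66, 66, 66, 66, 66, 66, 66, 66, 66]
t=13: [66, 66, 66, 66, 66, 66, 66, 66, 66, 66, 66, 66, 66, 66, 66, 66, 66, 66, 66, 66]

Answer: [66, 66, 66, 66, 66, 66, 66, 66, 66, 66, 66, 66, 66, 66, 66, 66, 66, 66, 66, 66]
Key observation: The state at step 12, [66, 66, 66, 66, 66, 66, 66, 66, 66, 66, 66, 66, 66, 66, 66, 66, 66, 66, 66, 66], reappears at step 13: the system is in a cycle of period 1 from step 12 on.  Therefore the state at step 881 equals the state at step 12 + ((881 - 12) mod 1) = 12, which is [66, 66, 66, 66, 66, 66, 66, 66, 66, 66, 66, 66, 66, 66, 66, 66, 66, 66, 66, 66].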